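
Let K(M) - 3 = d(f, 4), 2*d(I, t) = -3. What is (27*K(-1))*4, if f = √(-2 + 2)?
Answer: 162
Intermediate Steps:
f = 0 (f = √0 = 0)
d(I, t) = -3/2 (d(I, t) = (½)*(-3) = -3/2)
K(M) = 3/2 (K(M) = 3 - 3/2 = 3/2)
(27*K(-1))*4 = (27*(3/2))*4 = (81/2)*4 = 162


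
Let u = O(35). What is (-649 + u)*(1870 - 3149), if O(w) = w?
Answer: 785306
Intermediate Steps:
u = 35
(-649 + u)*(1870 - 3149) = (-649 + 35)*(1870 - 3149) = -614*(-1279) = 785306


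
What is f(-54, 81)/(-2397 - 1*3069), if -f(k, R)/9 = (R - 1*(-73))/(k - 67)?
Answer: -21/10021 ≈ -0.0020956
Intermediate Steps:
f(k, R) = -9*(73 + R)/(-67 + k) (f(k, R) = -9*(R - 1*(-73))/(k - 67) = -9*(R + 73)/(-67 + k) = -9*(73 + R)/(-67 + k))
f(-54, 81)/(-2397 - 1*3069) = (9*(-73 - 1*81)/(-67 - 54))/(-2397 - 1*3069) = (9*(-73 - 81)/(-121))/(-2397 - 3069) = (9*(-1/121)*(-154))/(-5466) = (126/11)*(-1/5466) = -21/10021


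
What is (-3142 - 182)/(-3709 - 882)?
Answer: 3324/4591 ≈ 0.72403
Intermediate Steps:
(-3142 - 182)/(-3709 - 882) = -3324/(-4591) = -3324*(-1/4591) = 3324/4591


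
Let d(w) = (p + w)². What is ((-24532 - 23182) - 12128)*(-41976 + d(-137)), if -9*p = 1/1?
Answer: 112341386600/81 ≈ 1.3869e+9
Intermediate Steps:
p = -⅑ (p = -⅑/1 = -⅑*1 = -⅑ ≈ -0.11111)
d(w) = (-⅑ + w)²
((-24532 - 23182) - 12128)*(-41976 + d(-137)) = ((-24532 - 23182) - 12128)*(-41976 + (-1 + 9*(-137))²/81) = (-47714 - 12128)*(-41976 + (-1 - 1233)²/81) = -59842*(-41976 + (1/81)*(-1234)²) = -59842*(-41976 + (1/81)*1522756) = -59842*(-41976 + 1522756/81) = -59842*(-1877300/81) = 112341386600/81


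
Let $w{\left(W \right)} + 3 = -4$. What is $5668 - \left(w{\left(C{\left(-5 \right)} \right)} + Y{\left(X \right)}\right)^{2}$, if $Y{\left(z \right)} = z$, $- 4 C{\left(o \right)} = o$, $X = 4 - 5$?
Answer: $5604$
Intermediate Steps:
$X = -1$
$C{\left(o \right)} = - \frac{o}{4}$
$w{\left(W \right)} = -7$ ($w{\left(W \right)} = -3 - 4 = -7$)
$5668 - \left(w{\left(C{\left(-5 \right)} \right)} + Y{\left(X \right)}\right)^{2} = 5668 - \left(-7 - 1\right)^{2} = 5668 - \left(-8\right)^{2} = 5668 - 64 = 5604$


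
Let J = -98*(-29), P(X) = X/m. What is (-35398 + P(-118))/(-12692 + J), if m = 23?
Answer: 407136/113275 ≈ 3.5942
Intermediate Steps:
P(X) = X/23
J = 2842
(-35398 + P(-118))/(-12692 + J) = (-35398 + (1/23)*(-118))/(-12692 + 2842) = (-35398 - 118/23)/(-9850) = -814272/23*(-1/9850) = 407136/113275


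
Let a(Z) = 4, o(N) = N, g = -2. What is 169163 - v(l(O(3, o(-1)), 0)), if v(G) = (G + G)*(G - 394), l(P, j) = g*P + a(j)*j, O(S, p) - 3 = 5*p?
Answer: 172283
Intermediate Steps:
O(S, p) = 3 + 5*p
l(P, j) = -2*P + 4*j
v(G) = 2*G*(-394 + G) (v(G) = (2*G)*(-394 + G) = 2*G*(-394 + G))
169163 - v(l(O(3, o(-1)), 0)) = 169163 - 2*(-2*(3 + 5*(-1)) + 4*0)*(-394 + (-2*(3 + 5*(-1)) + 4*0)) = 169163 - 2*(-2*(3 - 5) + 0)*(-394 + (-2*(3 - 5) + 0)) = 169163 - 2*(-2*(-2) + 0)*(-394 + (-2*(-2) + 0)) = 169163 - 2*(4 + 0)*(-394 + (4 + 0)) = 169163 - 2*4*(-394 + 4) = 169163 - 2*4*(-390) = 169163 - 1*(-3120) = 169163 + 3120 = 172283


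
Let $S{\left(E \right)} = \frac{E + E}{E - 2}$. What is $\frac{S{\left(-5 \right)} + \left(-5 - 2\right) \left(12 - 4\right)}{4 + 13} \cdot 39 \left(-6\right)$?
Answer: $\frac{89388}{119} \approx 751.16$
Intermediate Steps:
$S{\left(E \right)} = \frac{2 E}{-2 + E}$
$\frac{S{\left(-5 \right)} + \left(-5 - 2\right) \left(12 - 4\right)}{4 + 13} \cdot 39 \left(-6\right) = \frac{2 \left(-5\right) \frac{1}{-2 - 5} + \left(-5 - 2\right) \left(12 - 4\right)}{4 + 13} \cdot 39 \left(-6\right) = \frac{2 \left(-5\right) \frac{1}{-7} - 56}{17} \cdot 39 \left(-6\right) = \left(2 \left(-5\right) \left(- \frac{1}{7}\right) - 56\right) \frac{1}{17} \cdot 39 \left(-6\right) = \left(\frac{10}{7} - 56\right) \frac{1}{17} \cdot 39 \left(-6\right) = \left(- \frac{382}{7}\right) \frac{1}{17} \cdot 39 \left(-6\right) = \left(- \frac{382}{119}\right) 39 \left(-6\right) = \left(- \frac{14898}{119}\right) \left(-6\right) = \frac{89388}{119}$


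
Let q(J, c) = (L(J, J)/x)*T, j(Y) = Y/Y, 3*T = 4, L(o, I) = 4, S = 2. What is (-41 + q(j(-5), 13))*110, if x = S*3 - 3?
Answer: -38830/9 ≈ -4314.4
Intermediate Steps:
T = 4/3 (T = (⅓)*4 = 4/3 ≈ 1.3333)
x = 3 (x = 2*3 - 3 = 6 - 3 = 3)
j(Y) = 1
q(J, c) = 16/9 (q(J, c) = (4/3)*(4/3) = 16/9)
(-41 + q(j(-5), 13))*110 = (-41 + 16/9)*110 = -353/9*110 = -38830/9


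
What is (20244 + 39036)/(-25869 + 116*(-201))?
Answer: -3952/3279 ≈ -1.2052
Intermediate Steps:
(20244 + 39036)/(-25869 + 116*(-201)) = 59280/(-25869 - 23316) = 59280/(-49185) = 59280*(-1/49185) = -3952/3279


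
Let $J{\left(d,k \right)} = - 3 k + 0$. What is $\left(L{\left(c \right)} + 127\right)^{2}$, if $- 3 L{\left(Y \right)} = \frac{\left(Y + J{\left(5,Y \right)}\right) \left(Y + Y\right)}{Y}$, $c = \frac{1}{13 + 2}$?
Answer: $\frac{32706961}{2025} \approx 16152.0$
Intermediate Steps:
$J{\left(d,k \right)} = - 3 k$
$c = \frac{1}{15} \approx 0.066667$
$L{\left(Y \right)} = \frac{4 Y}{3}$ ($L{\left(Y \right)} = - \frac{\left(Y - 3 Y\right) \left(Y + Y\right) \frac{1}{Y}}{3} = - \frac{- 2 Y 2 Y \frac{1}{Y}}{3} = - \frac{- 4 Y^{2} \frac{1}{Y}}{3} = - \frac{\left(-4\right) Y}{3} = \frac{4 Y}{3}$)
$\left(L{\left(c \right)} + 127\right)^{2} = \left(\frac{4}{3} \cdot \frac{1}{15} + 127\right)^{2} = \left(\frac{4}{45} + 127\right)^{2} = \left(\frac{5719}{45}\right)^{2} = \frac{32706961}{2025}$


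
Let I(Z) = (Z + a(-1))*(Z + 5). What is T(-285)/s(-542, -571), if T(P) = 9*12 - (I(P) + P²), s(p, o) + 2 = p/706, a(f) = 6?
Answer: 56210661/977 ≈ 57534.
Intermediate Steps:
I(Z) = (5 + Z)*(6 + Z) (I(Z) = (Z + 6)*(Z + 5) = (6 + Z)*(5 + Z) = (5 + Z)*(6 + Z))
s(p, o) = -2 + p/706
T(P) = 78 - 11*P - 2*P² (T(P) = 9*12 - ((30 + P² + 11*P) + P²) = 108 - (30 + 2*P² + 11*P) = 108 + (-30 - 11*P - 2*P²) = 78 - 11*P - 2*P²)
T(-285)/s(-542, -571) = (78 - 11*(-285) - 2*(-285)²)/(-2 + (1/706)*(-542)) = (78 + 3135 - 2*81225)/(-2 - 271/353) = (78 + 3135 - 162450)/(-977/353) = -159237*(-353/977) = 56210661/977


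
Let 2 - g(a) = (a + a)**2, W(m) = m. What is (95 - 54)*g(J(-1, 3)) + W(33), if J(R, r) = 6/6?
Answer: -49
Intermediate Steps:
J(R, r) = 1 (J(R, r) = 6*(1/6) = 1)
g(a) = 2 - 4*a**2 (g(a) = 2 - (a + a)**2 = 2 - (2*a)**2 = 2 - 4*a**2)
(95 - 54)*g(J(-1, 3)) + W(33) = (95 - 54)*(2 - 4*1**2) + 33 = 41*(2 - 4*1) + 33 = 41*(2 - 4) + 33 = 41*(-2) + 33 = -82 + 33 = -49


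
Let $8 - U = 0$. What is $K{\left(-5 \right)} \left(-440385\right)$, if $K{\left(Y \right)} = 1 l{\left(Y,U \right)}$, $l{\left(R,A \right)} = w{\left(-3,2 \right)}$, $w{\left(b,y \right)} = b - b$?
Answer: $0$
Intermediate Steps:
$U = 8$ ($U = 8 - 0 = 8 + 0 = 8$)
$w{\left(b,y \right)} = 0$
$l{\left(R,A \right)} = 0$
$K{\left(Y \right)} = 0$ ($K{\left(Y \right)} = 1 \cdot 0 = 0$)
$K{\left(-5 \right)} \left(-440385\right) = 0 \left(-440385\right) = 0$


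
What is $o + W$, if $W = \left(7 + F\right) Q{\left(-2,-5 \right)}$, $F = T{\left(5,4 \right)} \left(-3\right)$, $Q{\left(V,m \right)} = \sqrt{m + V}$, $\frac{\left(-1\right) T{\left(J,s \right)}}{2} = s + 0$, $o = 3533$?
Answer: $3533 + 31 i \sqrt{7} \approx 3533.0 + 82.018 i$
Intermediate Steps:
$T{\left(J,s \right)} = - 2 s$ ($T{\left(J,s \right)} = - 2 \left(s + 0\right) = - 2 s$)
$Q{\left(V,m \right)} = \sqrt{V + m}$
$F = 24$ ($F = \left(-2\right) 4 \left(-3\right) = \left(-8\right) \left(-3\right) = 24$)
$W = 31 i \sqrt{7}$ ($W = \left(7 + 24\right) \sqrt{-2 - 5} = 31 \sqrt{-7} = 31 i \sqrt{7} \approx 82.018 i$)
$o + W = 3533 + 31 i \sqrt{7}$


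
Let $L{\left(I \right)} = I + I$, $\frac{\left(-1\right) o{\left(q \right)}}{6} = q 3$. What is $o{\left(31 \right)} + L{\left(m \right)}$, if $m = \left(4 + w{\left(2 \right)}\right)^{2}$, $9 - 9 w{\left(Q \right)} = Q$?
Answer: $- \frac{41500}{81} \approx -512.35$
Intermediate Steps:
$w{\left(Q \right)} = 1 - \frac{Q}{9}$
$o{\left(q \right)} = - 18 q$ ($o{\left(q \right)} = - 6 q 3 = - 6 \cdot 3 q = - 18 q$)
$m = \frac{1849}{81}$ ($m = \left(4 + \left(1 - \frac{2}{9}\right)\right)^{2} = \left(4 + \frac{7}{9}\right)^{2} = \left(\frac{43}{9}\right)^{2} = \frac{1849}{81} \approx 22.827$)
$L{\left(I \right)} = 2 I$
$o{\left(31 \right)} + L{\left(m \right)} = \left(-18\right) 31 + 2 \cdot \frac{1849}{81} = -558 + \frac{3698}{81} = - \frac{41500}{81}$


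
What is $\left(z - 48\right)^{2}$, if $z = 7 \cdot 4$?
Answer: $400$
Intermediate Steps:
$z = 28$
$\left(z - 48\right)^{2} = \left(28 - 48\right)^{2} = \left(-20\right)^{2} = 400$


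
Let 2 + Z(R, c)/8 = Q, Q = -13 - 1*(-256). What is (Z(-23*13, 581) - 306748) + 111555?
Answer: -193265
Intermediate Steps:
Q = 243 (Q = -13 + 256 = 243)
Z(R, c) = 1928 (Z(R, c) = -16 + 8*243 = -16 + 1944 = 1928)
(Z(-23*13, 581) - 306748) + 111555 = (1928 - 306748) + 111555 = -304820 + 111555 = -193265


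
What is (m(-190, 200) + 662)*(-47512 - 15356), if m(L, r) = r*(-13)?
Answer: 121838184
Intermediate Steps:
m(L, r) = -13*r
(m(-190, 200) + 662)*(-47512 - 15356) = (-13*200 + 662)*(-47512 - 15356) = (-2600 + 662)*(-62868) = -1938*(-62868) = 121838184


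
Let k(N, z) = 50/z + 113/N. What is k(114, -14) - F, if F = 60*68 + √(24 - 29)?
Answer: -3257899/798 - I*√5 ≈ -4082.6 - 2.2361*I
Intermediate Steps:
F = 4080 + I*√5 (F = 4080 + √(-5) = 4080 + I*√5 ≈ 4080.0 + 2.2361*I)
k(114, -14) - F = (50/(-14) + 113/114) - (4080 + I*√5) = (50*(-1/14) + 113*(1/114)) + (-4080 - I*√5) = (-25/7 + 113/114) + (-4080 - I*√5) = -2059/798 + (-4080 - I*√5) = -3257899/798 - I*√5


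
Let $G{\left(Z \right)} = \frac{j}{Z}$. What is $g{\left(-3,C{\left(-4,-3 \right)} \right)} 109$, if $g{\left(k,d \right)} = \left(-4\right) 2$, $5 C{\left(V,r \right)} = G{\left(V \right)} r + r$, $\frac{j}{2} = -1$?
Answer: $-872$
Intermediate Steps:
$j = -2$ ($j = 2 \left(-1\right) = -2$)
$G{\left(Z \right)} = - \frac{2}{Z}$
$C{\left(V,r \right)} = \frac{r}{5} - \frac{2 r}{5 V}$ ($C{\left(V,r \right)} = \frac{- \frac{2}{V} r + r}{5} = \frac{- \frac{2 r}{V} + r}{5} = \frac{r - \frac{2 r}{V}}{5} = \frac{r}{5} - \frac{2 r}{5 V}$)
$g{\left(k,d \right)} = -8$
$g{\left(-3,C{\left(-4,-3 \right)} \right)} 109 = \left(-8\right) 109 = -872$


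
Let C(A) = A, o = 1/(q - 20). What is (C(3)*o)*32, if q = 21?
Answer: 96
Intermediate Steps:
o = 1 (o = 1/(21 - 20) = 1/1 = 1)
(C(3)*o)*32 = (3*1)*32 = 3*32 = 96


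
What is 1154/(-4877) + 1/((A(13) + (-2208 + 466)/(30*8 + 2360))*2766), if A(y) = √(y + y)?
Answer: -407774618852/1723393844301 + 5000*√26/353371713 ≈ -0.23654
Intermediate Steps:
A(y) = √2*√y (A(y) = √(2*y) = √2*√y)
1154/(-4877) + 1/((A(13) + (-2208 + 466)/(30*8 + 2360))*2766) = 1154/(-4877) + 1/((√2*√13 + (-2208 + 466)/(30*8 + 2360))*2766) = 1154*(-1/4877) + (1/2766)/(√26 - 1742/(240 + 2360)) = -1154/4877 + (1/2766)/(√26 - 1742/2600) = -1154/4877 + (1/2766)/(√26 - 1742*1/2600) = -1154/4877 + (1/2766)/(√26 - 67/100) = -1154/4877 + (1/2766)/(-67/100 + √26) = -1154/4877 + 1/(2766*(-67/100 + √26))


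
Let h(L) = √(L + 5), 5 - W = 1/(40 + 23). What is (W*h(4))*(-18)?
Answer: -1884/7 ≈ -269.14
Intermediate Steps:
W = 314/63 (W = 5 - 1/(40 + 23) = 5 - 1/63 = 314/63 ≈ 4.9841)
h(L) = √(5 + L)
(W*h(4))*(-18) = (314*√(5 + 4)/63)*(-18) = (314*√9/63)*(-18) = ((314/63)*3)*(-18) = (314/21)*(-18) = -1884/7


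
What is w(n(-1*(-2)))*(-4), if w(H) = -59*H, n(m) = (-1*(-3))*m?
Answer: 1416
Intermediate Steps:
n(m) = 3*m
w(n(-1*(-2)))*(-4) = -177*(-1*(-2))*(-4) = -177*2*(-4) = -59*6*(-4) = -354*(-4) = 1416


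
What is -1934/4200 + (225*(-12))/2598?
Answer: -1363711/909300 ≈ -1.4997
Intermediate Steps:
-1934/4200 + (225*(-12))/2598 = -1934*1/4200 - 2700*1/2598 = -967/2100 - 450/433 = -1363711/909300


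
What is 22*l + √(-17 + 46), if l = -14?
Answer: -308 + √29 ≈ -302.61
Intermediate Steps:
22*l + √(-17 + 46) = 22*(-14) + √(-17 + 46) = -308 + √29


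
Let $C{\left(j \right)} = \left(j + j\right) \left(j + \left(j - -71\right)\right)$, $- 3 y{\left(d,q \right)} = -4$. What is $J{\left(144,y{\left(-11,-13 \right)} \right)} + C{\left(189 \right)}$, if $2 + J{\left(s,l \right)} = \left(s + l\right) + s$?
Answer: $\frac{510028}{3} \approx 1.7001 \cdot 10^{5}$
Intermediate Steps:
$y{\left(d,q \right)} = \frac{4}{3}$ ($y{\left(d,q \right)} = \left(- \frac{1}{3}\right) \left(-4\right) = \frac{4}{3}$)
$J{\left(s,l \right)} = -2 + l + 2 s$ ($J{\left(s,l \right)} = -2 + \left(\left(s + l\right) + s\right) = -2 + \left(\left(l + s\right) + s\right) = -2 + \left(l + 2 s\right) = -2 + l + 2 s$)
$C{\left(j \right)} = 2 j \left(71 + 2 j\right)$ ($C{\left(j \right)} = 2 j \left(j + \left(j + 71\right)\right) = 2 j \left(j + \left(71 + j\right)\right) = 2 j \left(71 + 2 j\right)$)
$J{\left(144,y{\left(-11,-13 \right)} \right)} + C{\left(189 \right)} = \left(-2 + \frac{4}{3} + 2 \cdot 144\right) + 2 \cdot 189 \left(71 + 2 \cdot 189\right) = \left(-2 + \frac{4}{3} + 288\right) + 2 \cdot 189 \left(71 + 378\right) = \frac{862}{3} + 2 \cdot 189 \cdot 449 = \frac{862}{3} + 169722 = \frac{510028}{3}$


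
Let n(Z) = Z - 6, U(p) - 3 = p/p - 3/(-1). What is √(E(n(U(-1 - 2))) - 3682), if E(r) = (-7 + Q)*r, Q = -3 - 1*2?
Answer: I*√3694 ≈ 60.778*I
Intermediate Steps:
Q = -5 (Q = -3 - 2 = -5)
U(p) = 7 (U(p) = 3 + (p/p - 3/(-1)) = 3 + (1 - 3*(-1)) = 3 + (1 + 3) = 3 + 4 = 7)
n(Z) = -6 + Z
E(r) = -12*r (E(r) = (-7 - 5)*r = -12*r)
√(E(n(U(-1 - 2))) - 3682) = √(-12*(-6 + 7) - 3682) = √(-12*1 - 3682) = √(-12 - 3682) = √(-3694) = I*√3694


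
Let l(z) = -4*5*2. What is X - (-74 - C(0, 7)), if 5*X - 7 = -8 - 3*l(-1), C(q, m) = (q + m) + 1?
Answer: 529/5 ≈ 105.80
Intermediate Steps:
C(q, m) = 1 + m + q (C(q, m) = (m + q) + 1 = 1 + m + q)
l(z) = -40 (l(z) = -20*2 = -40)
X = 119/5 (X = 7/5 + (-8 - 3*(-40))/5 = 7/5 + (-8 + 120)/5 = 7/5 + (1/5)*112 = 7/5 + 112/5 = 119/5 ≈ 23.800)
X - (-74 - C(0, 7)) = 119/5 - (-74 - (1 + 7 + 0)) = 119/5 - (-74 - 1*8) = 119/5 - (-74 - 8) = 119/5 - 1*(-82) = 119/5 + 82 = 529/5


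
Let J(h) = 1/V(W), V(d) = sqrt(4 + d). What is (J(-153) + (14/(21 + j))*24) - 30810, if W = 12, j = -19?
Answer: -122567/4 ≈ -30642.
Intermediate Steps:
J(h) = 1/4 (J(h) = 1/(sqrt(4 + 12)) = 1/(sqrt(16)) = 1/4)
(J(-153) + (14/(21 + j))*24) - 30810 = (1/4 + (14/(21 - 19))*24) - 30810 = (1/4 + (14/2)*24) - 30810 = (1/4 + ((1/2)*14)*24) - 30810 = (1/4 + 7*24) - 30810 = (1/4 + 168) - 30810 = 673/4 - 30810 = -122567/4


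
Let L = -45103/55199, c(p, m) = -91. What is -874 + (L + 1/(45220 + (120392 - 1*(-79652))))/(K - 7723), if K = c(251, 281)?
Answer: -92459130392062703/105788491366304 ≈ -874.00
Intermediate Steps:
K = -91
L = -45103/55199 (L = -45103*1/55199 = -45103/55199 ≈ -0.81710)
-874 + (L + 1/(45220 + (120392 - 1*(-79652))))/(K - 7723) = -874 + (-45103/55199 + 1/(45220 + (120392 - 1*(-79652))))/(-91 - 7723) = -874 + (-45103/55199 + 1/(45220 + (120392 + 79652)))/(-7814) = -874 + (-45103/55199 + 1/(45220 + 200044))*(-1/7814) = -874 + (-45103/55199 + 1/245264)*(-1/7814) = -874 - 11062086993/13538327536*(-1/7814) = -874 + 11062086993/105788491366304 = -92459130392062703/105788491366304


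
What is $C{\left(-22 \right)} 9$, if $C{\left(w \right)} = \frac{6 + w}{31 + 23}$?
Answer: $- \frac{8}{3} \approx -2.6667$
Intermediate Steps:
$C{\left(w \right)} = \frac{1}{9} + \frac{w}{54}$ ($C{\left(w \right)} = \frac{6 + w}{54} = \left(6 + w\right) \frac{1}{54} = \frac{1}{9} + \frac{w}{54}$)
$C{\left(-22 \right)} 9 = \left(\frac{1}{9} + \frac{1}{54} \left(-22\right)\right) 9 = \left(\frac{1}{9} - \frac{11}{27}\right) 9 = \left(- \frac{8}{27}\right) 9 = - \frac{8}{3}$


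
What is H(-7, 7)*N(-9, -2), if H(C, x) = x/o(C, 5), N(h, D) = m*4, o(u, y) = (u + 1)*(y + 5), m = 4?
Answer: -28/15 ≈ -1.8667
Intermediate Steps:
o(u, y) = (1 + u)*(5 + y)
N(h, D) = 16 (N(h, D) = 4*4 = 16)
H(C, x) = x/(10 + 10*C) (H(C, x) = x/(5 + 5 + 5*C + C*5) = x/(5 + 5 + 5*C + 5*C) = x/(10 + 10*C))
H(-7, 7)*N(-9, -2) = ((⅒)*7/(1 - 7))*16 = ((⅒)*7/(-6))*16 = ((⅒)*7*(-⅙))*16 = -7/60*16 = -28/15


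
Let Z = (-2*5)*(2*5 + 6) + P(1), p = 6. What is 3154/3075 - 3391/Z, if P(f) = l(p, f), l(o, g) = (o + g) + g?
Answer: 10906733/467400 ≈ 23.335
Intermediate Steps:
l(o, g) = o + 2*g (l(o, g) = (g + o) + g = o + 2*g)
P(f) = 6 + 2*f
Z = -152 (Z = (-2*5)*(2*5 + 6) + (6 + 2*1) = -10*(10 + 6) + (6 + 2) = -10*16 + 8 = -160 + 8 = -152)
3154/3075 - 3391/Z = 3154/3075 - 3391/(-152) = 3154*(1/3075) - 3391*(-1/152) = 3154/3075 + 3391/152 = 10906733/467400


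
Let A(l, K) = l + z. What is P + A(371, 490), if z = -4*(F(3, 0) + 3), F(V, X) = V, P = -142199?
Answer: -141852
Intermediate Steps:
z = -24 (z = -4*(3 + 3) = -4*6 = -24)
A(l, K) = -24 + l (A(l, K) = l - 24 = -24 + l)
P + A(371, 490) = -142199 + (-24 + 371) = -142199 + 347 = -141852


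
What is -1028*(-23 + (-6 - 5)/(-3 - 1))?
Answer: 20817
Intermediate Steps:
-1028*(-23 + (-6 - 5)/(-3 - 1)) = -1028*(-23 - 11/(-4)) = -1028*(-23 - 11*(-¼)) = -1028*(-23 + 11/4) = -1028*(-81/4) = 20817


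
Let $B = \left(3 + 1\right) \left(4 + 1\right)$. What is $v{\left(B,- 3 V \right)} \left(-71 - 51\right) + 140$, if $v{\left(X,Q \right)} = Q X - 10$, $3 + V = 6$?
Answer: $23320$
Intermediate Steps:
$V = 3$ ($V = -3 + 6 = 3$)
$B = 20$ ($B = 4 \cdot 5 = 20$)
$v{\left(X,Q \right)} = -10 + Q X$
$v{\left(B,- 3 V \right)} \left(-71 - 51\right) + 140 = \left(-10 + \left(-3\right) 3 \cdot 20\right) \left(-71 - 51\right) + 140 = \left(-10 - 180\right) \left(-122\right) + 140 = \left(-190\right) \left(-122\right) + 140 = 23180 + 140 = 23320$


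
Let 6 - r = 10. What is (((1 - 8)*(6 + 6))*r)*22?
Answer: 7392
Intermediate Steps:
r = -4 (r = 6 - 1*10 = 6 - 10 = -4)
(((1 - 8)*(6 + 6))*r)*22 = (((1 - 8)*(6 + 6))*(-4))*22 = (-7*12*(-4))*22 = -84*(-4)*22 = 336*22 = 7392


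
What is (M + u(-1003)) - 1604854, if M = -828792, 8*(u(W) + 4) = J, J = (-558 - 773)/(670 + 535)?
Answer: -23460387331/9640 ≈ -2.4336e+6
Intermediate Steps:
J = -1331/1205 ≈ -1.1046
u(W) = -39891/9640 (u(W) = -4 + (1/8)*(-1331/1205) = -4 - 1331/9640 = -39891/9640)
(M + u(-1003)) - 1604854 = (-828792 - 39891/9640) - 1604854 = -7989594771/9640 - 1604854 = -23460387331/9640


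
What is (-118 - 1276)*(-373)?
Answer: 519962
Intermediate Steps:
(-118 - 1276)*(-373) = -1394*(-373) = 519962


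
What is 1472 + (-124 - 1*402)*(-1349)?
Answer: 711046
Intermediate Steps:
1472 + (-124 - 1*402)*(-1349) = 1472 + (-124 - 402)*(-1349) = 1472 - 526*(-1349) = 1472 + 709574 = 711046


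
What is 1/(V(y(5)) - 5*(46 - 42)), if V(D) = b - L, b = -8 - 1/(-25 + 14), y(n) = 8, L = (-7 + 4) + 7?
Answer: -11/351 ≈ -0.031339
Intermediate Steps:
L = 4 (L = -3 + 7 = 4)
b = -87/11 (b = -8 - 1/(-11) = -8 - 1*(-1/11) = -8 + 1/11 = -87/11 ≈ -7.9091)
V(D) = -131/11 (V(D) = -87/11 - 1*4 = -87/11 - 4 = -131/11)
1/(V(y(5)) - 5*(46 - 42)) = 1/(-131/11 - 5*(46 - 42)) = 1/(-131/11 - 5*4) = 1/(-131/11 - 20) = 1/(-351/11) = -11/351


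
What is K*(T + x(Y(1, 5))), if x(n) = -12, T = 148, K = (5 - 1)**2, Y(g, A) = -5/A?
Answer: 2176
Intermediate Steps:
K = 16 (K = 4**2 = 16)
K*(T + x(Y(1, 5))) = 16*(148 - 12) = 16*136 = 2176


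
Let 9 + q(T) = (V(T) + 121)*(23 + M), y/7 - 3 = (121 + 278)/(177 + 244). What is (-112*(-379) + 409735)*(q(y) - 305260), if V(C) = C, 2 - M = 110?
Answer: -60518872241692/421 ≈ -1.4375e+11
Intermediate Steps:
M = -108 (M = 2 - 1*110 = 2 - 110 = -108)
y = 11634/421 (y = 21 + 7*((121 + 278)/(177 + 244)) = 21 + 7*(399/421) = 21 + 2793/421 = 11634/421 ≈ 27.634)
q(T) = -10294 - 85*T (q(T) = -9 + (T + 121)*(23 - 108) = -9 + (121 + T)*(-85) = -9 + (-10285 - 85*T) = -10294 - 85*T)
(-112*(-379) + 409735)*(q(y) - 305260) = (-112*(-379) + 409735)*((-10294 - 85*11634/421) - 305260) = (42448 + 409735)*((-10294 - 988890/421) - 305260) = 452183*(-5322664/421 - 305260) = 452183*(-133837124/421) = -60518872241692/421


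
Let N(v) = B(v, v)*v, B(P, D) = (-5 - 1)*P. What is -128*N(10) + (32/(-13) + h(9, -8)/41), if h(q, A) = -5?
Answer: 40933023/533 ≈ 76797.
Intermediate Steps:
B(P, D) = -6*P
N(v) = -6*v**2 (N(v) = (-6*v)*v = -6*v**2)
-128*N(10) + (32/(-13) + h(9, -8)/41) = -(-768)*10**2 + (32/(-13) - 5/41) = -(-768)*100 + (32*(-1/13) - 5*1/41) = -128*(-600) + (-32/13 - 5/41) = 76800 - 1377/533 = 40933023/533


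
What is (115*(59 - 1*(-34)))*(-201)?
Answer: -2149695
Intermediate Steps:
(115*(59 - 1*(-34)))*(-201) = (115*(59 + 34))*(-201) = (115*93)*(-201) = 10695*(-201) = -2149695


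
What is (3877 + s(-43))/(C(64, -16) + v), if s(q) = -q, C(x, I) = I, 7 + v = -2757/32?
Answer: -17920/499 ≈ -35.912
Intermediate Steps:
v = -2981/32 (v = -7 - 2757/32 = -2981/32 ≈ -93.156)
(3877 + s(-43))/(C(64, -16) + v) = (3877 - 1*(-43))/(-16 - 2981/32) = (3877 + 43)/(-3493/32) = 3920*(-32/3493) = -17920/499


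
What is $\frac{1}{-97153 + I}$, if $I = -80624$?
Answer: $- \frac{1}{177777} \approx -5.625 \cdot 10^{-6}$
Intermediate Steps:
$\frac{1}{-97153 + I} = \frac{1}{-97153 - 80624} = \frac{1}{-177777} = - \frac{1}{177777}$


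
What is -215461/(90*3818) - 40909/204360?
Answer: -968146009/1170369720 ≈ -0.82721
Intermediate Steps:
-215461/(90*3818) - 40909/204360 = -215461/343620 - 40909*1/204360 = -215461*1/343620 - 40909/204360 = -215461/343620 - 40909/204360 = -968146009/1170369720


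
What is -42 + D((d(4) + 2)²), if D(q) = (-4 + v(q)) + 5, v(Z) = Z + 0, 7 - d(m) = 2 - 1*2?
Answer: 40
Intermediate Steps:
d(m) = 7 (d(m) = 7 - (2 - 1*2) = 7 - (2 - 2) = 7 - 1*0 = 7 + 0 = 7)
v(Z) = Z
D(q) = 1 + q (D(q) = (-4 + q) + 5 = 1 + q)
-42 + D((d(4) + 2)²) = -42 + (1 + (7 + 2)²) = -42 + (1 + 9²) = -42 + (1 + 81) = -42 + 82 = 40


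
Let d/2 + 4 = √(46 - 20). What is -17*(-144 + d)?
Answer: 2584 - 34*√26 ≈ 2410.6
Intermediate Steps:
d = -8 + 2*√26 (d = -8 + 2*√(46 - 20) = -8 + 2*√26 ≈ 2.1980)
-17*(-144 + d) = -17*(-144 + (-8 + 2*√26)) = -17*(-152 + 2*√26) = 2584 - 34*√26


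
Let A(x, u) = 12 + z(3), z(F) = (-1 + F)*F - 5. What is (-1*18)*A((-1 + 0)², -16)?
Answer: -234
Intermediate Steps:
z(F) = -5 + F*(-1 + F) (z(F) = F*(-1 + F) - 5 = -5 + F*(-1 + F))
A(x, u) = 13 (A(x, u) = 12 + (-5 + 3² - 1*3) = 12 + (-5 + 9 - 3) = 12 + 1 = 13)
(-1*18)*A((-1 + 0)², -16) = -1*18*13 = -18*13 = -234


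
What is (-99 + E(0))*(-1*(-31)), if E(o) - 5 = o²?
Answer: -2914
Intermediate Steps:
E(o) = 5 + o²
(-99 + E(0))*(-1*(-31)) = (-99 + (5 + 0²))*(-1*(-31)) = (-99 + (5 + 0))*31 = (-99 + 5)*31 = -94*31 = -2914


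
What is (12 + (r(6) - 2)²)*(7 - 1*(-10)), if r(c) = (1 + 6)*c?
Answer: 27404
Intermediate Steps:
r(c) = 7*c
(12 + (r(6) - 2)²)*(7 - 1*(-10)) = (12 + (7*6 - 2)²)*(7 - 1*(-10)) = (12 + (42 - 2)²)*(7 + 10) = (12 + 40²)*17 = (12 + 1600)*17 = 1612*17 = 27404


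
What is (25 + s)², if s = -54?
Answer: 841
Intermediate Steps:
(25 + s)² = (25 - 54)² = (-29)² = 841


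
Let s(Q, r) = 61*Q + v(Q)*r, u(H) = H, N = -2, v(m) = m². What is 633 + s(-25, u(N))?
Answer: -2142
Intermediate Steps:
s(Q, r) = 61*Q + r*Q² (s(Q, r) = 61*Q + Q²*r = 61*Q + r*Q²)
633 + s(-25, u(N)) = 633 - 25*(61 - 25*(-2)) = 633 - 25*(61 + 50) = 633 - 25*111 = 633 - 2775 = -2142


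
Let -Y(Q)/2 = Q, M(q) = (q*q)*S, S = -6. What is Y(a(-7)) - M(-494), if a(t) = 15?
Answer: 1464186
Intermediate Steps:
M(q) = -6*q² (M(q) = (q*q)*(-6) = q²*(-6) = -6*q²)
Y(Q) = -2*Q
Y(a(-7)) - M(-494) = -2*15 - (-6)*(-494)² = -30 - (-6)*244036 = -30 - 1*(-1464216) = -30 + 1464216 = 1464186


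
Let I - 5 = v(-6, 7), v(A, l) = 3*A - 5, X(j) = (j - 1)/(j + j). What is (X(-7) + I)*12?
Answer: -1464/7 ≈ -209.14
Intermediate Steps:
X(j) = (-1 + j)/(2*j) (X(j) = (-1 + j)/((2*j)) = (-1 + j)*(1/(2*j)) = (-1 + j)/(2*j))
v(A, l) = -5 + 3*A
I = -18 (I = 5 + (-5 + 3*(-6)) = 5 + (-5 - 18) = 5 - 23 = -18)
(X(-7) + I)*12 = ((½)*(-1 - 7)/(-7) - 18)*12 = ((½)*(-⅐)*(-8) - 18)*12 = (4/7 - 18)*12 = -122/7*12 = -1464/7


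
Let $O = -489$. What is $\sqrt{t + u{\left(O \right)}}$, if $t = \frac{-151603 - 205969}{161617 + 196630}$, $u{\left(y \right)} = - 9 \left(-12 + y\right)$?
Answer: $\frac{\sqrt{578561077661297}}{358247} \approx 67.142$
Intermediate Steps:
$u{\left(y \right)} = 108 - 9 y$
$t = - \frac{357572}{358247} \approx -0.99812$
$\sqrt{t + u{\left(O \right)}} = \sqrt{- \frac{357572}{358247} + \left(108 - -4401\right)} = \sqrt{- \frac{357572}{358247} + \left(108 + 4401\right)} = \sqrt{- \frac{357572}{358247} + 4509} = \sqrt{\frac{1614978151}{358247}} = \frac{\sqrt{578561077661297}}{358247}$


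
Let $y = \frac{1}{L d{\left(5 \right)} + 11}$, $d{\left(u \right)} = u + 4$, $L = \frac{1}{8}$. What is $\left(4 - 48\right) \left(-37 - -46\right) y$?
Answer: $- \frac{3168}{97} \approx -32.66$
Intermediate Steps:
$L = \frac{1}{8} \approx 0.125$
$d{\left(u \right)} = 4 + u$
$y = \frac{8}{97}$ ($y = \frac{1}{\frac{4 + 5}{8} + 11} = \frac{1}{\frac{1}{8} \cdot 9 + 11} = \frac{1}{\frac{9}{8} + 11} = \frac{1}{\frac{97}{8}} = \frac{8}{97} \approx 0.082474$)
$\left(4 - 48\right) \left(-37 - -46\right) y = \left(4 - 48\right) \left(-37 - -46\right) \frac{8}{97} = \left(4 - 48\right) \left(-37 + 46\right) \frac{8}{97} = \left(-44\right) 9 \cdot \frac{8}{97} = \left(-396\right) \frac{8}{97} = - \frac{3168}{97}$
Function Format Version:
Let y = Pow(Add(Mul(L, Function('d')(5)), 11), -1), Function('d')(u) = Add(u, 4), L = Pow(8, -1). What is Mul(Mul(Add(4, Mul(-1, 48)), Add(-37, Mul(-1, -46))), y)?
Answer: Rational(-3168, 97) ≈ -32.660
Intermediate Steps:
L = Rational(1, 8) ≈ 0.12500
Function('d')(u) = Add(4, u)
y = Rational(8, 97) (y = Pow(Add(Mul(Rational(1, 8), Add(4, 5)), 11), -1) = Pow(Add(Mul(Rational(1, 8), 9), 11), -1) = Pow(Add(Rational(9, 8), 11), -1) = Pow(Rational(97, 8), -1) = Rational(8, 97) ≈ 0.082474)
Mul(Mul(Add(4, Mul(-1, 48)), Add(-37, Mul(-1, -46))), y) = Mul(Mul(Add(4, Mul(-1, 48)), Add(-37, Mul(-1, -46))), Rational(8, 97)) = Mul(Mul(Add(4, -48), Add(-37, 46)), Rational(8, 97)) = Mul(Mul(-44, 9), Rational(8, 97)) = Mul(-396, Rational(8, 97)) = Rational(-3168, 97)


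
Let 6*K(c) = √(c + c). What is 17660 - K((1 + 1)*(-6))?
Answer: 17660 - I*√6/3 ≈ 17660.0 - 0.8165*I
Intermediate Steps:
K(c) = √2*√c/6 (K(c) = √(c + c)/6 = √(2*c)/6 = (√2*√c)/6 = √2*√c/6)
17660 - K((1 + 1)*(-6)) = 17660 - √2*√((1 + 1)*(-6))/6 = 17660 - √2*√(2*(-6))/6 = 17660 - √2*√(-12)/6 = 17660 - √2*2*I*√3/6 = 17660 - I*√6/3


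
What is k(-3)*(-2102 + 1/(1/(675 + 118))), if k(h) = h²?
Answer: -11781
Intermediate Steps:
k(-3)*(-2102 + 1/(1/(675 + 118))) = (-3)²*(-2102 + 1/(1/(675 + 118))) = 9*(-2102 + 1/(1/793)) = 9*(-2102 + 793) = 9*(-1309) = -11781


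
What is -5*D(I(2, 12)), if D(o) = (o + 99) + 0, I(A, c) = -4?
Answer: -475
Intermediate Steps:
D(o) = 99 + o (D(o) = (99 + o) + 0 = 99 + o)
-5*D(I(2, 12)) = -5*(99 - 4) = -5*95 = -475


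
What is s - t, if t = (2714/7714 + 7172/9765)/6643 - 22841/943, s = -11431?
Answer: -29574638777065537/2592724904595 ≈ -11407.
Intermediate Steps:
t = -62799607359908/2592724904595 (t = (2714*(1/7714) + 7172*(1/9765))*(1/6643) - 22841*1/943 = (1357/3857 + 7172/9765)*(1/6643) - 22841/943 = (5844787/5380515)*(1/6643) - 22841/943 = 449599/2749443165 - 22841/943 = -62799607359908/2592724904595 ≈ -24.221)
s - t = -11431 - 1*(-62799607359908/2592724904595) = -11431 + 62799607359908/2592724904595 = -29574638777065537/2592724904595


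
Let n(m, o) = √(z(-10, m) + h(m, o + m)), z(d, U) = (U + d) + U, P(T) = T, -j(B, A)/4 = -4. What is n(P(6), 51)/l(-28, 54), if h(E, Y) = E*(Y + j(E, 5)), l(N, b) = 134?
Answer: √110/67 ≈ 0.15654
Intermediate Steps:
j(B, A) = 16 (j(B, A) = -4*(-4) = 16)
z(d, U) = d + 2*U
h(E, Y) = E*(16 + Y) (h(E, Y) = E*(Y + 16) = E*(16 + Y))
n(m, o) = √(-10 + 2*m + m*(16 + m + o)) (n(m, o) = √((-10 + 2*m) + m*(16 + (o + m))) = √((-10 + 2*m) + m*(16 + (m + o))) = √((-10 + 2*m) + m*(16 + m + o)) = √(-10 + 2*m + m*(16 + m + o)))
n(P(6), 51)/l(-28, 54) = √(-10 + 2*6 + 6*(16 + 6 + 51))/134 = √(-10 + 12 + 6*73)*(1/134) = √(-10 + 12 + 438)*(1/134) = √440*(1/134) = (2*√110)*(1/134) = √110/67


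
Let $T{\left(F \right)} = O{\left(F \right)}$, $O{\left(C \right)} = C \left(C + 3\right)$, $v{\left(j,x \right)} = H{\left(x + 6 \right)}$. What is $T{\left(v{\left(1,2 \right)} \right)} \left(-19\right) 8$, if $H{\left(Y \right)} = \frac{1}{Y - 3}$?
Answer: $- \frac{2432}{25} \approx -97.28$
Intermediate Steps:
$H{\left(Y \right)} = \frac{1}{-3 + Y}$
$v{\left(j,x \right)} = \frac{1}{3 + x}$ ($v{\left(j,x \right)} = \frac{1}{-3 + \left(x + 6\right)} = \frac{1}{-3 + \left(6 + x\right)} = \frac{1}{3 + x}$)
$O{\left(C \right)} = C \left(3 + C\right)$
$T{\left(F \right)} = F \left(3 + F\right)$
$T{\left(v{\left(1,2 \right)} \right)} \left(-19\right) 8 = \frac{3 + \frac{1}{3 + 2}}{3 + 2} \left(-19\right) 8 = \frac{3 + \frac{1}{5}}{5} \left(-19\right) 8 = \frac{1}{5} \cdot \frac{16}{5} \left(-19\right) 8 = \frac{16}{25} \left(-19\right) 8 = \left(- \frac{304}{25}\right) 8 = - \frac{2432}{25}$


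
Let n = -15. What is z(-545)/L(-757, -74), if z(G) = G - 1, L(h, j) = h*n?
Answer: -182/3785 ≈ -0.048085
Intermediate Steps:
L(h, j) = -15*h (L(h, j) = h*(-15) = -15*h)
z(G) = -1 + G
z(-545)/L(-757, -74) = (-1 - 545)/((-15*(-757))) = -546/11355 = -546*1/11355 = -182/3785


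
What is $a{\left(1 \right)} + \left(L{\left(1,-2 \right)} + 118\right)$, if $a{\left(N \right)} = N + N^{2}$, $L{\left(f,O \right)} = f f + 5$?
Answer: $126$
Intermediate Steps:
$L{\left(f,O \right)} = 5 + f^{2}$ ($L{\left(f,O \right)} = f^{2} + 5 = 5 + f^{2}$)
$a{\left(1 \right)} + \left(L{\left(1,-2 \right)} + 118\right) = 1 \left(1 + 1\right) + \left(\left(5 + 1^{2}\right) + 118\right) = 1 \cdot 2 + \left(\left(5 + 1\right) + 118\right) = 2 + \left(6 + 118\right) = 2 + 124 = 126$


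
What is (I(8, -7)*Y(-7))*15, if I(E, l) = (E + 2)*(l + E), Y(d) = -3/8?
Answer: -225/4 ≈ -56.250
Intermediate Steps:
Y(d) = -3/8 (Y(d) = -3*⅛ = -3/8)
I(E, l) = (2 + E)*(E + l)
(I(8, -7)*Y(-7))*15 = ((8² + 2*8 + 2*(-7) + 8*(-7))*(-3/8))*15 = ((64 + 16 - 14 - 56)*(-3/8))*15 = (10*(-3/8))*15 = -15/4*15 = -225/4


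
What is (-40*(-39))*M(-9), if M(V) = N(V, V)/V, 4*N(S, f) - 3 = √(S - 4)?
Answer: -130 - 130*I*√13/3 ≈ -130.0 - 156.24*I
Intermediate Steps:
N(S, f) = ¾ + √(-4 + S)/4 (N(S, f) = ¾ + √(S - 4)/4 = ¾ + √(-4 + S)/4)
M(V) = (¾ + √(-4 + V)/4)/V
(-40*(-39))*M(-9) = (-40*(-39))*((¼)*(3 + √(-4 - 9))/(-9)) = 1560*((¼)*(-⅑)*(3 + √(-13))) = 1560*((¼)*(-⅑)*(3 + I*√13)) = 1560*(-1/12 - I*√13/36) = -130 - 130*I*√13/3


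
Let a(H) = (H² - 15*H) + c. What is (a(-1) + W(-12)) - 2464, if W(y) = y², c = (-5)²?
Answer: -2279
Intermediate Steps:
c = 25
a(H) = 25 + H² - 15*H (a(H) = (H² - 15*H) + 25 = 25 + H² - 15*H)
(a(-1) + W(-12)) - 2464 = ((25 + (-1)² - 15*(-1)) + (-12)²) - 2464 = ((25 + 1 + 15) + 144) - 2464 = (41 + 144) - 2464 = 185 - 2464 = -2279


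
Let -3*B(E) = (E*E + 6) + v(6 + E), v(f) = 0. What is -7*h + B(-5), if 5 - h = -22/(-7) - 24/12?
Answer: -112/3 ≈ -37.333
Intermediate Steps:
h = 27/7 (h = 5 - (-22/(-7) - 24/12) = 5 - (-22*(-1/7) - 24*1/12) = 5 - (22/7 - 2) = 5 - 1*8/7 = 5 - 8/7 = 27/7 ≈ 3.8571)
B(E) = -2 - E**2/3 (B(E) = -((E*E + 6) + 0)/3 = -((E**2 + 6) + 0)/3 = -((6 + E**2) + 0)/3 = -(6 + E**2)/3 = -2 - E**2/3)
-7*h + B(-5) = -7*27/7 + (-2 - 1/3*(-5)**2) = -27 + (-2 - 1/3*25) = -27 + (-2 - 25/3) = -27 - 31/3 = -112/3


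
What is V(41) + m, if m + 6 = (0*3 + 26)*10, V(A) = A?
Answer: 295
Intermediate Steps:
m = 254 (m = -6 + (0*3 + 26)*10 = -6 + (0 + 26)*10 = -6 + 26*10 = -6 + 260 = 254)
V(41) + m = 41 + 254 = 295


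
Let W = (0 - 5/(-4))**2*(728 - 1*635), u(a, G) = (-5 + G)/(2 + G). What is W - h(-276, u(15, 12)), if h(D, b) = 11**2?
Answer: 389/16 ≈ 24.313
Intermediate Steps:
u(a, G) = (-5 + G)/(2 + G)
h(D, b) = 121
W = 2325/16 (W = (0 - 5*(-1/4))**2*(728 - 635) = (0 + 5/4)**2*93 = (5/4)**2*93 = (25/16)*93 = 2325/16 ≈ 145.31)
W - h(-276, u(15, 12)) = 2325/16 - 1*121 = 2325/16 - 121 = 389/16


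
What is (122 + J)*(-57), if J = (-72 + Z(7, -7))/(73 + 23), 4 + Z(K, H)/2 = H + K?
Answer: -13813/2 ≈ -6906.5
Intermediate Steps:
Z(K, H) = -8 + 2*H + 2*K (Z(K, H) = -8 + 2*(H + K) = -8 + (2*H + 2*K) = -8 + 2*H + 2*K)
J = -⅚ (J = (-72 + (-8 + 2*(-7) + 2*7))/(73 + 23) = (-72 + (-8 - 14 + 14))/96 = (-72 - 8)*(1/96) = -80*1/96 = -⅚ ≈ -0.83333)
(122 + J)*(-57) = (122 - ⅚)*(-57) = (727/6)*(-57) = -13813/2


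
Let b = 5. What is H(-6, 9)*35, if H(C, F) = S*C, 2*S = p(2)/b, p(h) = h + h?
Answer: -84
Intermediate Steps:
p(h) = 2*h
S = 2/5 (S = ((2*2)/5)/2 = (4*(1/5))/2 = (1/2)*(4/5) = 2/5 ≈ 0.40000)
H(C, F) = 2*C/5
H(-6, 9)*35 = ((2/5)*(-6))*35 = -12/5*35 = -84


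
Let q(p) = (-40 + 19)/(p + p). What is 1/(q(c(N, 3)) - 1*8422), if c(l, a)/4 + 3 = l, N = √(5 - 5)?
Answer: -8/67369 ≈ -0.00011875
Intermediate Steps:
N = 0 (N = √0 = 0)
c(l, a) = -12 + 4*l
q(p) = -21/(2*p) (q(p) = -21*1/(2*p) = -21/(2*p))
1/(q(c(N, 3)) - 1*8422) = 1/(-21/(2*(-12 + 4*0)) - 1*8422) = 1/(-21/(2*(-12 + 0)) - 8422) = 1/(-21/2/(-12) - 8422) = 1/(-21/2*(-1/12) - 8422) = 1/(7/8 - 8422) = 1/(-67369/8) = -8/67369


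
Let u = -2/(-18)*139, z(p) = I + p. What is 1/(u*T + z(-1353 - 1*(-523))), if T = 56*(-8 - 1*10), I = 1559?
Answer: -1/14839 ≈ -6.7390e-5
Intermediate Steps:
z(p) = 1559 + p
T = -1008 (T = 56*(-8 - 10) = 56*(-18) = -1008)
u = 139/9 (u = -2*(-1/18)*139 = (⅑)*139 = 139/9 ≈ 15.444)
1/(u*T + z(-1353 - 1*(-523))) = 1/((139/9)*(-1008) + (1559 + (-1353 - 1*(-523)))) = 1/(-15568 + (1559 + (-1353 + 523))) = 1/(-15568 + (1559 - 830)) = 1/(-15568 + 729) = 1/(-14839) = -1/14839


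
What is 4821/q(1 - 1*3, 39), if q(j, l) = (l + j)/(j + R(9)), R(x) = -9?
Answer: -53031/37 ≈ -1433.3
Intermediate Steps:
q(j, l) = (j + l)/(-9 + j) (q(j, l) = (l + j)/(j - 9) = (j + l)/(-9 + j))
4821/q(1 - 1*3, 39) = 4821/((((1 - 1*3) + 39)/(-9 + (1 - 1*3)))) = 4821/((((1 - 3) + 39)/(-9 + (1 - 3)))) = 4821/(((-2 + 39)/(-9 - 2))) = 4821/((37/(-11))) = 4821/((-1/11*37)) = 4821/(-37/11) = 4821*(-11/37) = -53031/37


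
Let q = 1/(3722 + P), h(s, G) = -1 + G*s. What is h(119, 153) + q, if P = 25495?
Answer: 531924703/29217 ≈ 18206.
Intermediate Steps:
q = 1/29217 (q = 1/(3722 + 25495) = 1/29217 ≈ 3.4227e-5)
h(119, 153) + q = (-1 + 153*119) + 1/29217 = (-1 + 18207) + 1/29217 = 18206 + 1/29217 = 531924703/29217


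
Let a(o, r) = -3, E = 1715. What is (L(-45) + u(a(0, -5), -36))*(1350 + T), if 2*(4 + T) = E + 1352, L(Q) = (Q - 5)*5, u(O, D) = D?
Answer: -823537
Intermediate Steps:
L(Q) = -25 + 5*Q (L(Q) = (-5 + Q)*5 = -25 + 5*Q)
T = 3059/2 (T = -4 + (1715 + 1352)/2 = -4 + (1/2)*3067 = -4 + 3067/2 = 3059/2 ≈ 1529.5)
(L(-45) + u(a(0, -5), -36))*(1350 + T) = ((-25 + 5*(-45)) - 36)*(1350 + 3059/2) = ((-25 - 225) - 36)*(5759/2) = (-250 - 36)*(5759/2) = -286*5759/2 = -823537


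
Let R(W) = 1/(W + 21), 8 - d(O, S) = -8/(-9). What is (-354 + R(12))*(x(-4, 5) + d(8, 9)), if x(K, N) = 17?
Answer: -2534777/297 ≈ -8534.6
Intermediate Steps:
d(O, S) = 64/9 (d(O, S) = 8 - (-8)/(-9) = 8 - (-8)*(-1)/9 = 8 - 1*8/9 = 8 - 8/9 = 64/9)
R(W) = 1/(21 + W)
(-354 + R(12))*(x(-4, 5) + d(8, 9)) = (-354 + 1/(21 + 12))*(17 + 64/9) = (-354 + 1/33)*(217/9) = -11681/33*217/9 = -2534777/297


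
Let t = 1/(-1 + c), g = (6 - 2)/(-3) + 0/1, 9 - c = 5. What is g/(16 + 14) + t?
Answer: 13/45 ≈ 0.28889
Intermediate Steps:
c = 4 (c = 9 - 1*5 = 9 - 5 = 4)
g = -4/3 (g = 4*(-⅓) + 0*1 = -4/3 + 0 = -4/3 ≈ -1.3333)
t = ⅓ (t = 1/(-1 + 4) = 1/3 = ⅓ ≈ 0.33333)
g/(16 + 14) + t = -4/3/(16 + 14) + ⅓ = -4/3/30 + ⅓ = (1/30)*(-4/3) + ⅓ = -2/45 + ⅓ = 13/45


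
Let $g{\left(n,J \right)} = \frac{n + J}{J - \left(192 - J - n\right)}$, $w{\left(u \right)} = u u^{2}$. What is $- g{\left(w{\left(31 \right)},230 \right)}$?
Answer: $- \frac{30021}{30059} \approx -0.99874$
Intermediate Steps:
$w{\left(u \right)} = u^{3}$
$g{\left(n,J \right)} = \frac{J + n}{-192 + n + 2 J}$ ($g{\left(n,J \right)} = \frac{J + n}{J - \left(192 - J - n\right)} = \frac{J + n}{J + \left(-192 + J + n\right)} = \frac{J + n}{-192 + n + 2 J}$)
$- g{\left(w{\left(31 \right)},230 \right)} = - \frac{230 + 31^{3}}{-192 + 31^{3} + 2 \cdot 230} = - \frac{230 + 29791}{-192 + 29791 + 460} = - \frac{30021}{30059}$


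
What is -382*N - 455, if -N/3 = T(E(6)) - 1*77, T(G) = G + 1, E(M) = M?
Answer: -80675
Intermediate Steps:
T(G) = 1 + G
N = 210 (N = -3*((1 + 6) - 1*77) = -3*(7 - 77) = -3*(-70) = 210)
-382*N - 455 = -382*210 - 455 = -80220 - 455 = -80675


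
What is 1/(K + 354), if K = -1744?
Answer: -1/1390 ≈ -0.00071942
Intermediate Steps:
1/(K + 354) = 1/(-1744 + 354) = 1/(-1390) = -1/1390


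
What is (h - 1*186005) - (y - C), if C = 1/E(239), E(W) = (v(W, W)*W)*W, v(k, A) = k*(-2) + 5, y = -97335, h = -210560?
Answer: -8084665860591/27018233 ≈ -2.9923e+5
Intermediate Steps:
v(k, A) = 5 - 2*k (v(k, A) = -2*k + 5 = 5 - 2*k)
E(W) = W²*(5 - 2*W) (E(W) = ((5 - 2*W)*W)*W = (W*(5 - 2*W))*W = W²*(5 - 2*W))
C = -1/27018233 (C = 1/(239²*(5 - 2*239)) = 1/(57121*(5 - 478)) = 1/(57121*(-473)) = 1/(-27018233) = -1/27018233 ≈ -3.7012e-8)
(h - 1*186005) - (y - C) = (-210560 - 1*186005) - (-97335 - 1*(-1/27018233)) = (-210560 - 186005) - (-97335 + 1/27018233) = -396565 - 1*(-2629819709054/27018233) = -396565 + 2629819709054/27018233 = -8084665860591/27018233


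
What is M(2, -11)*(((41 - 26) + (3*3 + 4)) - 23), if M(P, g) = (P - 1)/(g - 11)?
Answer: -5/22 ≈ -0.22727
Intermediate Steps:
M(P, g) = (-1 + P)/(-11 + g)
M(2, -11)*(((41 - 26) + (3*3 + 4)) - 23) = ((-1 + 2)/(-11 - 11))*(((41 - 26) + (3*3 + 4)) - 23) = (1/(-22))*((15 + (9 + 4)) - 23) = (-1/22*1)*((15 + 13) - 23) = -(28 - 23)/22 = -1/22*5 = -5/22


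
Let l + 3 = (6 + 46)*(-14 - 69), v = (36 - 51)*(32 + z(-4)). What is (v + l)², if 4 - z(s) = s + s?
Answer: 24790441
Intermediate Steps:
z(s) = 4 - 2*s (z(s) = 4 - (s + s) = 4 - 2*s)
v = -660 (v = (36 - 51)*(32 + (4 - 2*(-4))) = -15*(32 + (4 + 8)) = -15*(32 + 12) = -15*44 = -660)
l = -4319 (l = -3 + (6 + 46)*(-14 - 69) = -3 + 52*(-83) = -3 - 4316 = -4319)
(v + l)² = (-660 - 4319)² = (-4979)² = 24790441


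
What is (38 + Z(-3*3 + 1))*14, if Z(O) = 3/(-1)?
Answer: 490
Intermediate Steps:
Z(O) = -3 (Z(O) = 3*(-1) = -3)
(38 + Z(-3*3 + 1))*14 = (38 - 3)*14 = 35*14 = 490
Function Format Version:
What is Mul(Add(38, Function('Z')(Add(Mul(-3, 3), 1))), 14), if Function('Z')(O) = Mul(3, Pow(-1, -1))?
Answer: 490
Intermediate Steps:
Function('Z')(O) = -3 (Function('Z')(O) = Mul(3, -1) = -3)
Mul(Add(38, Function('Z')(Add(Mul(-3, 3), 1))), 14) = Mul(Add(38, -3), 14) = Mul(35, 14) = 490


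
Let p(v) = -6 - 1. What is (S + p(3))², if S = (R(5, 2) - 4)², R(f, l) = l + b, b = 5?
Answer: 4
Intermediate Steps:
R(f, l) = 5 + l (R(f, l) = l + 5 = 5 + l)
p(v) = -7
S = 9 (S = ((5 + 2) - 4)² = (7 - 4)² = 3² = 9)
(S + p(3))² = (9 - 7)² = 2² = 4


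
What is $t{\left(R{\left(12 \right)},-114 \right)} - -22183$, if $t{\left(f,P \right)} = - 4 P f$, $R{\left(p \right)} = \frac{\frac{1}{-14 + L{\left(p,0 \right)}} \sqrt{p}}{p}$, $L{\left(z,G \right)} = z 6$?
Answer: $22183 + \frac{38 \sqrt{3}}{29} \approx 22185.0$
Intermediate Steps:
$L{\left(z,G \right)} = 6 z$
$R{\left(p \right)} = \frac{1}{\sqrt{p} \left(-14 + 6 p\right)}$ ($R{\left(p \right)} = \frac{\frac{1}{-14 + 6 p} \sqrt{p}}{p} = \frac{\sqrt{p} \frac{1}{-14 + 6 p}}{p} = \frac{1}{\sqrt{p} \left(-14 + 6 p\right)}$)
$t{\left(f,P \right)} = - 4 P f$
$t{\left(R{\left(12 \right)},-114 \right)} - -22183 = \left(-4\right) \left(-114\right) \frac{1}{2 \cdot 2 \sqrt{3} \left(-7 + 3 \cdot 12\right)} - -22183 = \left(-4\right) \left(-114\right) \frac{\frac{1}{6} \sqrt{3}}{2 \left(-7 + 36\right)} + 22183 = \left(-4\right) \left(-114\right) \frac{\frac{1}{6} \sqrt{3}}{2 \cdot 29} + 22183 = \left(-4\right) \left(-114\right) \frac{1}{2} \frac{\sqrt{3}}{6} \cdot \frac{1}{29} + 22183 = \left(-4\right) \left(-114\right) \frac{\sqrt{3}}{348} + 22183 = \frac{38 \sqrt{3}}{29} + 22183 = 22183 + \frac{38 \sqrt{3}}{29}$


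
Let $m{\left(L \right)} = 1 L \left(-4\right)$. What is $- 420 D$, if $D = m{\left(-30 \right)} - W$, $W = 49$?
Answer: $-29820$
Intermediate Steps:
$m{\left(L \right)} = - 4 L$ ($m{\left(L \right)} = L \left(-4\right) = - 4 L$)
$D = 71$ ($D = \left(-4\right) \left(-30\right) - 49 = 120 - 49 = 71$)
$- 420 D = \left(-420\right) 71 = -29820$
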